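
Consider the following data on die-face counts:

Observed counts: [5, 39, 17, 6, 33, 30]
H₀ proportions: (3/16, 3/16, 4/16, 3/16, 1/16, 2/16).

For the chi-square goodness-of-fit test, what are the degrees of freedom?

df = k − 1 = 6 − 1 = 5

degrees of freedom = 5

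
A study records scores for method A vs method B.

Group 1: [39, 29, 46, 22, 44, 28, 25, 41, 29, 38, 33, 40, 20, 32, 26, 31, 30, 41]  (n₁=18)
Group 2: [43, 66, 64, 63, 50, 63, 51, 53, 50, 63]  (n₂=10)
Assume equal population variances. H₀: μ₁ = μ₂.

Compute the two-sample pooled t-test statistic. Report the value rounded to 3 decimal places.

x̄₁=33.000, s₁=7.677, n₁=18
x̄₂=56.600, s₂=8.044, n₂=10
s_p² = [17·7.677² + 9·8.044²]/26 = 60.9385
SE = √(s_p²·(1/18+1/10)) = 3.0788
t = (33.000−56.600)/3.0788 = -7.6652
df = 26

test statistic = -7.665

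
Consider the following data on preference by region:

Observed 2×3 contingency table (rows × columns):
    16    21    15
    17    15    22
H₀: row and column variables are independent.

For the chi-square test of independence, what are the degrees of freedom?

df = (r−1)(c−1) = (2−1)·(3−1) = 2

degrees of freedom = 2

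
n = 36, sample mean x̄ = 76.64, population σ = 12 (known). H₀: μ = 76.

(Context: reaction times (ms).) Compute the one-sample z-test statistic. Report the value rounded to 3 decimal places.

test statistic = 0.320

SE = σ/√n = 12/√36 = 2.0000
z = (x̄−μ₀)/SE = (76.64−76)/2.0000 = 0.3200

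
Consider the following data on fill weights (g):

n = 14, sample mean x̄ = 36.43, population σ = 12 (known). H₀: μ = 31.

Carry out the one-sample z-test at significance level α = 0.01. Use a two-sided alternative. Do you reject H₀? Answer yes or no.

SE = σ/√n = 12/√14 = 3.2071
z = (x̄−μ₀)/SE = (36.43−31)/3.2071 = 1.6931
p-value (two-sided) = 0.09044
At α=0.01: p ≥ α → fail to reject H₀

reject H₀: no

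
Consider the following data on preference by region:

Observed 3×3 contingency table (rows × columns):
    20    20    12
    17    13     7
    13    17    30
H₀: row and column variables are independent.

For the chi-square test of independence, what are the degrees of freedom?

df = (r−1)(c−1) = (3−1)·(3−1) = 4

degrees of freedom = 4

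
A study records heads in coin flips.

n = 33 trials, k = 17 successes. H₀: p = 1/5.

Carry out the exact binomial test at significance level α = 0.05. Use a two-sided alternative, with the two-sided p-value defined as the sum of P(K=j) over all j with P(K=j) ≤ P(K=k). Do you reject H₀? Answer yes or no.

reject H₀: yes

Exact binomial: n=33, k=17, p₀=1/5=0.2000
P(X=j) = C(n,j)·p₀^j·(1−p₀)^(n−j); p = Σ P(X=j) over j with P(X=j) ≤ P(X=17)
p-value (two-sided) = 0.00005
At α=0.05: p < α → reject H₀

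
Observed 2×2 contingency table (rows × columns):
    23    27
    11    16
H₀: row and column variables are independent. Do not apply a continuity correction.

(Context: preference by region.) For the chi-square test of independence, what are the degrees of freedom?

degrees of freedom = 1

df = (r−1)(c−1) = (2−1)·(2−1) = 1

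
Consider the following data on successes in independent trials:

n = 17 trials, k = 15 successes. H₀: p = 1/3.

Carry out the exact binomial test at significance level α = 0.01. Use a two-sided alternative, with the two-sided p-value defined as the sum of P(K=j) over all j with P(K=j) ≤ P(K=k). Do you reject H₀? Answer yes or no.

reject H₀: yes

Exact binomial: n=17, k=15, p₀=1/3=0.3333
P(X=j) = C(n,j)·p₀^j·(1−p₀)^(n−j); p = Σ P(X=j) over j with P(X=j) ≤ P(X=15)
p-value (two-sided) = 0.00000
At α=0.01: p < α → reject H₀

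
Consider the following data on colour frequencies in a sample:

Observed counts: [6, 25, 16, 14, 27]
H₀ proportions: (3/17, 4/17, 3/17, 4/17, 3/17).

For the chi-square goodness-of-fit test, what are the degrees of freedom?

df = k − 1 = 5 − 1 = 4

degrees of freedom = 4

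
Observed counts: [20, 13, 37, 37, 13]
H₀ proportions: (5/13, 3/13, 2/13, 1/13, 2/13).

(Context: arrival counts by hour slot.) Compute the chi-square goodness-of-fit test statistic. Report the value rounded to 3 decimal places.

n = 120; E_i = n·p_i = [46.15, 27.69, 18.46, 9.23, 18.46]
χ² = (20−46.15)²/46.15 + (13−27.69)²/27.69 + (37−18.46)²/18.46 + (37−9.23)²/9.23 + (13−18.46)²/18.46 = 126.3861
df = 4

test statistic = 126.386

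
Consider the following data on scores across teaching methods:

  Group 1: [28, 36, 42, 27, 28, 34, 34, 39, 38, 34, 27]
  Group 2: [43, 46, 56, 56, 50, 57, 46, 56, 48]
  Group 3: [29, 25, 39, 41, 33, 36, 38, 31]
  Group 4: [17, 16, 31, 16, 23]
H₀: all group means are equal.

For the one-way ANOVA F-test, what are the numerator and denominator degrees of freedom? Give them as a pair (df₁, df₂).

k = 4 groups, N = 33 total
df = (k−1, N−k) = (4−1, 33−4) = (3, 29)

degrees of freedom = [3, 29]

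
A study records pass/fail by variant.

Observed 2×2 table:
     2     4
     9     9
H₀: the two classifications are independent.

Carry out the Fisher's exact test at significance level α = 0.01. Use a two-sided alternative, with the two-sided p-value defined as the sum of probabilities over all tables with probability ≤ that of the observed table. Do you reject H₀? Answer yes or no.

reject H₀: no

Margins: r₁=6, r₂=18, c₁=11, c₂=13, n=24
p_obs = C(6,2)·C(18,9)/C(24,11); sum pmf over tables with pmf ≤ p_obs
p-value (two-sided) = 0.64940
At α=0.01: p ≥ α → fail to reject H₀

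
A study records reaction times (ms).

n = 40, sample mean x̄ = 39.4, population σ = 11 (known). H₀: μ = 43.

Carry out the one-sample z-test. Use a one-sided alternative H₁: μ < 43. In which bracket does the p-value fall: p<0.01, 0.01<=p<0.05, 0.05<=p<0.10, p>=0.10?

p-value bracket: 0.01<=p<0.05

SE = σ/√n = 11/√40 = 1.7393
z = (x̄−μ₀)/SE = (39.4−43)/1.7393 = -2.0699
p-value (one-sided, H₁ less) = 0.01923
→ bracket: 0.01<=p<0.05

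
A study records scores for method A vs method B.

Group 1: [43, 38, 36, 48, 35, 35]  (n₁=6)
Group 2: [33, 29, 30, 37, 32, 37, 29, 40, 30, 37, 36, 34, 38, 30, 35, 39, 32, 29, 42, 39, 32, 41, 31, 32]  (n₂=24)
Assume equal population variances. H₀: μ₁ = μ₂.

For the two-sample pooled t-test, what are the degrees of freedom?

df = n₁ + n₂ − 2 = 6 + 24 − 2 = 28

degrees of freedom = 28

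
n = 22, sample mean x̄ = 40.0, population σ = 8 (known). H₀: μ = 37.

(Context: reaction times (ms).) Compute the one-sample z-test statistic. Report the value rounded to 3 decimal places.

SE = σ/√n = 8/√22 = 1.7056
z = (x̄−μ₀)/SE = (40.0−37)/1.7056 = 1.7589

test statistic = 1.759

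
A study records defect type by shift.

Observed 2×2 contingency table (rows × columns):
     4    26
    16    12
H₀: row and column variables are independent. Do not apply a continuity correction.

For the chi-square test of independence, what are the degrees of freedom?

degrees of freedom = 1

df = (r−1)(c−1) = (2−1)·(2−1) = 1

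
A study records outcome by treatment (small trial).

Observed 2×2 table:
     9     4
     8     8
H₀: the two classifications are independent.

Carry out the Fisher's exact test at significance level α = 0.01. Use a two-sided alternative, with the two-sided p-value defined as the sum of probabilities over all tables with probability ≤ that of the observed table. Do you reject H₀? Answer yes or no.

Margins: r₁=13, r₂=16, c₁=17, c₂=12, n=29
p_obs = C(13,9)·C(16,8)/C(29,17); sum pmf over tables with pmf ≤ p_obs
p-value (two-sided) = 0.45150
At α=0.01: p ≥ α → fail to reject H₀

reject H₀: no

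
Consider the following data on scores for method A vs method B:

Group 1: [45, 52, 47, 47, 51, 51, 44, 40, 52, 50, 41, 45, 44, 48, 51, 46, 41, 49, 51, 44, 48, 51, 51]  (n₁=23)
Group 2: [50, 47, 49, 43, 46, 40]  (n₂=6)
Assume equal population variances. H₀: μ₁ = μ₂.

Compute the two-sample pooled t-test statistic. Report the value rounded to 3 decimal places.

test statistic = 0.874

x̄₁=47.348, s₁=3.785, n₁=23
x̄₂=45.833, s₂=3.764, n₂=6
s_p² = [22·3.785² + 5·3.764²]/27 = 14.2982
SE = √(s_p²·(1/23+1/6)) = 1.7334
t = (47.348−45.833)/1.7334 = 0.8737
df = 27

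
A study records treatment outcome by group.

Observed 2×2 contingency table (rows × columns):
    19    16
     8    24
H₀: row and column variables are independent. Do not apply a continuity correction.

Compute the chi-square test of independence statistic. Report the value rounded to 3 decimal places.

test statistic = 5.959

Row totals [35, 32], col totals [27, 40], n=67
χ² = (19−14.10)²/14.10 + (16−20.90)²/20.90 + (8−12.90)²/12.90 + (24−19.10)²/19.10 = 5.9591
df = 1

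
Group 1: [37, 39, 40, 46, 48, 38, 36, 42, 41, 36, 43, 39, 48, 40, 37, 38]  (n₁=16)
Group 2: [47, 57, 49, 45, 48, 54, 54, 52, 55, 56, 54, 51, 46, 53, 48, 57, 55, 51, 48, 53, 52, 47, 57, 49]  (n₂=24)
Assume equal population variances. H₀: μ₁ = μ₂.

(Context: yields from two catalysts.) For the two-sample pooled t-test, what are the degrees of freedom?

degrees of freedom = 38

df = n₁ + n₂ − 2 = 16 + 24 − 2 = 38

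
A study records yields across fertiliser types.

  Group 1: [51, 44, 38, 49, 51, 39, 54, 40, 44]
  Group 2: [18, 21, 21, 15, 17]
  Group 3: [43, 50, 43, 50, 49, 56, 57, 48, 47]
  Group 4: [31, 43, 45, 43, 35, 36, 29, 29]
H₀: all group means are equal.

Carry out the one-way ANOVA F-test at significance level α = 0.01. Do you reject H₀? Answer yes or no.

Group means [45.56, 18.40, 49.22, 36.38], grand mean 39.871
SSB = Σnᵢ(x̄ᵢ−x̄)² = 3480.631; SSW = ΣΣ(x−x̄ᵢ)² = 798.853
MSB = 3480.631/3 = 1160.2104; MSW = 798.853/27 = 29.5871
F = MSB/MSW = 39.2133
df = (3, 27)
p-value (upper-tail) = 0.00000
At α=0.01: p < α → reject H₀

reject H₀: yes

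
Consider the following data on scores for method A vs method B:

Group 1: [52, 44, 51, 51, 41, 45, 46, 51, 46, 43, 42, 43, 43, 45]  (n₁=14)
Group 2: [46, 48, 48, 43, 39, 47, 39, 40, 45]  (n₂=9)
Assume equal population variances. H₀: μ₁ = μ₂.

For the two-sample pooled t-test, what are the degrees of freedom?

df = n₁ + n₂ − 2 = 14 + 9 − 2 = 21

degrees of freedom = 21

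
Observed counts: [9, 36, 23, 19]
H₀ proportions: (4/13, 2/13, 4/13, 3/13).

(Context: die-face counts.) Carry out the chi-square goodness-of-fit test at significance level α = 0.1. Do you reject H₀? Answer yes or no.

n = 87; E_i = n·p_i = [26.77, 13.38, 26.77, 20.08]
χ² = (9−26.77)²/26.77 + (36−13.38)²/13.38 + (23−26.77)²/26.77 + (19−20.08)²/20.08 = 50.5958
df = 3
p-value (upper-tail) = 0.00000
At α=0.1: p < α → reject H₀

reject H₀: yes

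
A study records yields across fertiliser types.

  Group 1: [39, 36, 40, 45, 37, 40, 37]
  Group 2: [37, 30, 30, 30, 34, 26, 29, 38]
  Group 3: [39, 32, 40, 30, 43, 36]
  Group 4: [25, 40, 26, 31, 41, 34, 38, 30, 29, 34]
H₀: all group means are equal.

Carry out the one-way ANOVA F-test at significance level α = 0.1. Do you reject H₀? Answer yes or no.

Group means [39.14, 31.75, 36.67, 32.80], grand mean 34.710
SSB = Σnᵢ(x̄ᵢ−x̄)² = 267.097; SSW = ΣΣ(x−x̄ᵢ)² = 581.290
MSB = 267.097/3 = 89.0322; MSW = 581.290/27 = 21.5293
F = MSB/MSW = 4.1354
df = (3, 27)
p-value (upper-tail) = 0.01554
At α=0.1: p < α → reject H₀

reject H₀: yes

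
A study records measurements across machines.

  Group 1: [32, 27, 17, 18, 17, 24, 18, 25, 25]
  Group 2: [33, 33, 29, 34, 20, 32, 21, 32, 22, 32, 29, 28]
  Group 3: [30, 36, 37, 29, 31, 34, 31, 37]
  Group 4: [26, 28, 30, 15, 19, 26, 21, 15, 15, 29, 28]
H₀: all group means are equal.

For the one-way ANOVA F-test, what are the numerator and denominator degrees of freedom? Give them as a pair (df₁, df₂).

degrees of freedom = [3, 36]

k = 4 groups, N = 40 total
df = (k−1, N−k) = (4−1, 40−4) = (3, 36)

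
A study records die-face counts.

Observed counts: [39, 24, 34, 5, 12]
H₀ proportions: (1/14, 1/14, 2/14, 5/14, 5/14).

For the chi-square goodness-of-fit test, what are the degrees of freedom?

df = k − 1 = 5 − 1 = 4

degrees of freedom = 4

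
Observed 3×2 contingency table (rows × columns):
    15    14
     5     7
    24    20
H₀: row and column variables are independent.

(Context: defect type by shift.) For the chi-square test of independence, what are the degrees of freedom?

df = (r−1)(c−1) = (3−1)·(2−1) = 2

degrees of freedom = 2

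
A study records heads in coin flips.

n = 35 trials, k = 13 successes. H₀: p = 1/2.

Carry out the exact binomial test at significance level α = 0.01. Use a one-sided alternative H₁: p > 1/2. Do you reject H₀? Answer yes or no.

reject H₀: no

Exact binomial: n=35, k=13, p₀=1/2=0.5000
P(X≥13) from Σ C(n,i)·p₀^i·(1−p₀)^(n−i)
p-value (one-sided, H₁ greater) = 0.95523
At α=0.01: p ≥ α → fail to reject H₀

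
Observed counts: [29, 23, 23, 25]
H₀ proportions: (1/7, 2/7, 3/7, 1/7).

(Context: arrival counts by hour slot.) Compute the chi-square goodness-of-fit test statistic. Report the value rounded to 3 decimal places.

n = 100; E_i = n·p_i = [14.29, 28.57, 42.86, 14.29]
χ² = (29−14.29)²/14.29 + (23−28.57)²/28.57 + (23−42.86)²/42.86 + (25−14.29)²/14.29 = 33.4783
df = 3

test statistic = 33.478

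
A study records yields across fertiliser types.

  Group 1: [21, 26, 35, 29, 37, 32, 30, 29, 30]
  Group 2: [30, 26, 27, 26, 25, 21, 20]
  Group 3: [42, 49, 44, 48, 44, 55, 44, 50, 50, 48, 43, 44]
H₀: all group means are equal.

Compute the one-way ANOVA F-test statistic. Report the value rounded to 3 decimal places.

test statistic = 77.744

Group means [29.89, 25.00, 46.75], grand mean 35.893
SSB = Σnᵢ(x̄ᵢ−x̄)² = 2569.540; SSW = ΣΣ(x−x̄ᵢ)² = 413.139
MSB = 2569.540/2 = 1284.7698; MSW = 413.139/25 = 16.5256
F = MSB/MSW = 77.7444
df = (2, 25)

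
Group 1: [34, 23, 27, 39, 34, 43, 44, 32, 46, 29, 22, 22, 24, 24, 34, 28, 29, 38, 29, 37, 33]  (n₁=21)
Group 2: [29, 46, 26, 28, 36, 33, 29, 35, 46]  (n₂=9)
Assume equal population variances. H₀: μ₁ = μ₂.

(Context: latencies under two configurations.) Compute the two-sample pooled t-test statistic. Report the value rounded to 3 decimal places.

x̄₁=31.952, s₁=7.283, n₁=21
x̄₂=34.222, s₂=7.446, n₂=9
s_p² = [20·7.283² + 8·7.446²]/28 = 53.7324
SE = √(s_p²·(1/21+1/9)) = 2.9204
t = (31.952−34.222)/2.9204 = -0.7772
df = 28

test statistic = -0.777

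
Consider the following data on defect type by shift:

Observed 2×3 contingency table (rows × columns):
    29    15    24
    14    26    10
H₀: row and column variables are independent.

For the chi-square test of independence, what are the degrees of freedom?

df = (r−1)(c−1) = (2−1)·(3−1) = 2

degrees of freedom = 2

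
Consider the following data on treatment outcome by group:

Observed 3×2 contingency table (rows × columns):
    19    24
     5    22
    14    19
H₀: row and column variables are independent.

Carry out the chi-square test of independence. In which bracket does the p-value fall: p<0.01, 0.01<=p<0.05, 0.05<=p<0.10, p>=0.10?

p-value bracket: 0.05<=p<0.10

Row totals [43, 27, 33], col totals [38, 65], n=103
χ² = (19−15.86)²/15.86 + (24−27.14)²/27.14 + (5−9.96)²/9.96 + (22−17.04)²/17.04 + (14−12.17)²/12.17 + (19−20.83)²/20.83 = 5.3313
df = 2
p-value (upper-tail) = 0.06955
→ bracket: 0.05<=p<0.10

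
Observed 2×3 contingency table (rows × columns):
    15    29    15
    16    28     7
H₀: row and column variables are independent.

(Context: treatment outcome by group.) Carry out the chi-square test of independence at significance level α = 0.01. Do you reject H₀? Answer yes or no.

reject H₀: no

Row totals [59, 51], col totals [31, 57, 22], n=110
χ² = (15−16.63)²/16.63 + (29−30.57)²/30.57 + (15−11.80)²/11.80 + (16−14.37)²/14.37 + (28−26.43)²/26.43 + (7−10.20)²/10.20 = 2.3897
df = 2
p-value (upper-tail) = 0.30275
At α=0.01: p ≥ α → fail to reject H₀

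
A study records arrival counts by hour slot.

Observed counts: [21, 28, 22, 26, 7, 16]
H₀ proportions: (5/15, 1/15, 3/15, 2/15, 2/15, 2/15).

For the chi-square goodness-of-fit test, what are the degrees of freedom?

df = k − 1 = 6 − 1 = 5

degrees of freedom = 5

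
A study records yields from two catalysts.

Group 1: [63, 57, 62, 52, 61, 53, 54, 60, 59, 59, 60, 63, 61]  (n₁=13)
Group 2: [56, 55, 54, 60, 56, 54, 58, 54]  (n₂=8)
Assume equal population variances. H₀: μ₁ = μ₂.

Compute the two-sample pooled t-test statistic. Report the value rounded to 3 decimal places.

test statistic = 1.999

x̄₁=58.769, s₁=3.700, n₁=13
x̄₂=55.875, s₂=2.167, n₂=8
s_p² = [12·3.700² + 7·2.167²]/19 = 10.3780
SE = √(s_p²·(1/13+1/8)) = 1.4476
t = (58.769−55.875)/1.4476 = 1.9993
df = 19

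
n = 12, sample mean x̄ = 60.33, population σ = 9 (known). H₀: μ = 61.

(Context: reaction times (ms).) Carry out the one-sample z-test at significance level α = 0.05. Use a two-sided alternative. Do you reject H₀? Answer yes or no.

SE = σ/√n = 9/√12 = 2.5981
z = (x̄−μ₀)/SE = (60.33−61)/2.5981 = -0.2579
p-value (two-sided) = 0.79650
At α=0.05: p ≥ α → fail to reject H₀

reject H₀: no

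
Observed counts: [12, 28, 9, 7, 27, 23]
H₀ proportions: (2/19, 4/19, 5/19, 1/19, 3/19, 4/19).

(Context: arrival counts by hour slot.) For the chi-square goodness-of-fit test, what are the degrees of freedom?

df = k − 1 = 6 − 1 = 5

degrees of freedom = 5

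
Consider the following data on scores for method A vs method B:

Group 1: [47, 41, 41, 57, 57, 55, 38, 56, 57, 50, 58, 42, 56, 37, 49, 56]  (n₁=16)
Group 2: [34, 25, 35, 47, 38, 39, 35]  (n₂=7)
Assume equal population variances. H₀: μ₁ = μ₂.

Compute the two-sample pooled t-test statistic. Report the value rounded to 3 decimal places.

test statistic = 4.070

x̄₁=49.812, s₁=7.713, n₁=16
x̄₂=36.143, s₂=6.594, n₂=7
s_p² = [15·7.713² + 6·6.594²]/21 = 54.9188
SE = √(s_p²·(1/16+1/7)) = 3.3583
t = (49.812−36.143)/3.3583 = 4.0704
df = 21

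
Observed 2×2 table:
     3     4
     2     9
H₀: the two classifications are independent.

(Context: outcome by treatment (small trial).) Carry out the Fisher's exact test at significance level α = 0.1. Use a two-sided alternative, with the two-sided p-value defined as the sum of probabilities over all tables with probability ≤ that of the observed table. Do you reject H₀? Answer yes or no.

Margins: r₁=7, r₂=11, c₁=5, c₂=13, n=18
p_obs = C(7,3)·C(11,2)/C(18,5); sum pmf over tables with pmf ≤ p_obs
p-value (two-sided) = 0.32598
At α=0.1: p ≥ α → fail to reject H₀

reject H₀: no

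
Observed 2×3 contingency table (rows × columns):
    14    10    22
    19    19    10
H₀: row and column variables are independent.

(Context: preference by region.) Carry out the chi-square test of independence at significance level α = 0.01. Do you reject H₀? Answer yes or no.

Row totals [46, 48], col totals [33, 29, 32], n=94
χ² = (14−16.15)²/16.15 + (10−14.19)²/14.19 + (22−15.66)²/15.66 + (19−16.85)²/16.85 + (19−14.81)²/14.81 + (10−16.34)²/16.34 = 8.0118
df = 2
p-value (upper-tail) = 0.01821
At α=0.01: p ≥ α → fail to reject H₀

reject H₀: no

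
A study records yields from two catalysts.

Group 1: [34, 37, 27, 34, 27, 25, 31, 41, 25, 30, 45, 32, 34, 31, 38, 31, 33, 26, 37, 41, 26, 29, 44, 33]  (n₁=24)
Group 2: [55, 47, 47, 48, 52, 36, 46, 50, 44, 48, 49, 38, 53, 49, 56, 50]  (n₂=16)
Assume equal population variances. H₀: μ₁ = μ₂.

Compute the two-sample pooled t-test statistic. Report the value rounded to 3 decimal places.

x̄₁=32.958, s₁=5.857, n₁=24
x̄₂=48.000, s₂=5.354, n₂=16
s_p² = [23·5.857² + 15·5.354²]/38 = 32.0779
SE = √(s_p²·(1/24+1/16)) = 1.8280
t = (32.958−48.000)/1.8280 = -8.2287
df = 38

test statistic = -8.229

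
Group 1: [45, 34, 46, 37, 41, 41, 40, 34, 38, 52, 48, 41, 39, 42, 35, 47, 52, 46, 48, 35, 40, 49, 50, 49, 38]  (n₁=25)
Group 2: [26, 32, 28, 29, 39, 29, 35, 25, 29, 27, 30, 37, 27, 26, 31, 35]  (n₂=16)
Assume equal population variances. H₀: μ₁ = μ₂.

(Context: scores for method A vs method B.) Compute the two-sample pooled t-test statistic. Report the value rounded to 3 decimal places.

test statistic = 7.421

x̄₁=42.680, s₁=5.743, n₁=25
x̄₂=30.312, s₂=4.207, n₂=16
s_p² = [24·5.743² + 15·4.207²]/39 = 27.0994
SE = √(s_p²·(1/25+1/16)) = 1.6666
t = (42.680−30.312)/1.6666 = 7.4206
df = 39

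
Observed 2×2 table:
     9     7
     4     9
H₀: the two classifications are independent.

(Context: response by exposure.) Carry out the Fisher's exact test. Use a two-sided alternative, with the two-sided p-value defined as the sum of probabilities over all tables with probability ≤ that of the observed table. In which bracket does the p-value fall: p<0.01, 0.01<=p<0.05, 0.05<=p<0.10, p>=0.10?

p-value bracket: p>=0.10

Margins: r₁=16, r₂=13, c₁=13, c₂=16, n=29
p_obs = C(16,9)·C(13,4)/C(29,13); sum pmf over tables with pmf ≤ p_obs
p-value (two-sided) = 0.26417
→ bracket: p>=0.10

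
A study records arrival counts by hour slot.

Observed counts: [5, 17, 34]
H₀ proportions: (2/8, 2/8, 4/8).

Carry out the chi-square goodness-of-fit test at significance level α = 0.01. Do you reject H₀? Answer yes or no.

reject H₀: no

n = 56; E_i = n·p_i = [14.00, 14.00, 28.00]
χ² = (5−14.00)²/14.00 + (17−14.00)²/14.00 + (34−28.00)²/28.00 = 7.7143
df = 2
p-value (upper-tail) = 0.02113
At α=0.01: p ≥ α → fail to reject H₀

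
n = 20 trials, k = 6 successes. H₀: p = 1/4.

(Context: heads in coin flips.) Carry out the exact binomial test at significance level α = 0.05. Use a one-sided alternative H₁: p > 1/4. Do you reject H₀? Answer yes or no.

reject H₀: no

Exact binomial: n=20, k=6, p₀=1/4=0.2500
P(X≥6) from Σ C(n,i)·p₀^i·(1−p₀)^(n−i)
p-value (one-sided, H₁ greater) = 0.38283
At α=0.05: p ≥ α → fail to reject H₀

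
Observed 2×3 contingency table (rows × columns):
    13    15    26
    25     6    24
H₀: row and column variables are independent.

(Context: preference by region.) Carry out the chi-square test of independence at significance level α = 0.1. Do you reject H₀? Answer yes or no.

reject H₀: yes

Row totals [54, 55], col totals [38, 21, 50], n=109
χ² = (13−18.83)²/18.83 + (15−10.40)²/10.40 + (26−24.77)²/24.77 + (25−19.17)²/19.17 + (6−10.60)²/10.60 + (24−25.23)²/25.23 = 7.7181
df = 2
p-value (upper-tail) = 0.02109
At α=0.1: p < α → reject H₀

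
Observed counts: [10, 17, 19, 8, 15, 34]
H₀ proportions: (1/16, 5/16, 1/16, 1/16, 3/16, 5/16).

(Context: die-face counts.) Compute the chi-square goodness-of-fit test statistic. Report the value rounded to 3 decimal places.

n = 103; E_i = n·p_i = [6.44, 32.19, 6.44, 6.44, 19.31, 32.19]
χ² = (10−6.44)²/6.44 + (17−32.19)²/32.19 + (19−6.44)²/6.44 + (8−6.44)²/6.44 + (15−19.31)²/19.31 + (34−32.19)²/32.19 = 35.0971
df = 5

test statistic = 35.097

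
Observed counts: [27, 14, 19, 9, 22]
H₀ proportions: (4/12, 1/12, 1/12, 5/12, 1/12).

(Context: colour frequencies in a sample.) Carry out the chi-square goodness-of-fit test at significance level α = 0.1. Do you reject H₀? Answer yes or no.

n = 91; E_i = n·p_i = [30.33, 7.58, 7.58, 37.92, 7.58]
χ² = (27−30.33)²/30.33 + (14−7.58)²/7.58 + (19−7.58)²/7.58 + (9−37.92)²/37.92 + (22−7.58)²/7.58 = 72.4440
df = 4
p-value (upper-tail) = 0.00000
At α=0.1: p < α → reject H₀

reject H₀: yes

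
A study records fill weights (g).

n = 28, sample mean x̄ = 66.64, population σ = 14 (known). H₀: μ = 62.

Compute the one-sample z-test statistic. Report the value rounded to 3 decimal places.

test statistic = 1.754

SE = σ/√n = 14/√28 = 2.6458
z = (x̄−μ₀)/SE = (66.64−62)/2.6458 = 1.7538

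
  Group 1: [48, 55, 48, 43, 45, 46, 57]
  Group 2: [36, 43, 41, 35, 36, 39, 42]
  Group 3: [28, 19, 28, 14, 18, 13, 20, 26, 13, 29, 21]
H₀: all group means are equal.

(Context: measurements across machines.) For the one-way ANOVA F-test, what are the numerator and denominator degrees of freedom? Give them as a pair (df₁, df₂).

k = 3 groups, N = 25 total
df = (k−1, N−k) = (3−1, 25−3) = (2, 22)

degrees of freedom = [2, 22]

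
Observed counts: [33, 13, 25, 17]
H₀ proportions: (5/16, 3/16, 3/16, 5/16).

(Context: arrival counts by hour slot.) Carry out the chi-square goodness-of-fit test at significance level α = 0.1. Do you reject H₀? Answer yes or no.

reject H₀: yes

n = 88; E_i = n·p_i = [27.50, 16.50, 16.50, 27.50]
χ² = (33−27.50)²/27.50 + (13−16.50)²/16.50 + (25−16.50)²/16.50 + (17−27.50)²/27.50 = 10.2303
df = 3
p-value (upper-tail) = 0.01671
At α=0.1: p < α → reject H₀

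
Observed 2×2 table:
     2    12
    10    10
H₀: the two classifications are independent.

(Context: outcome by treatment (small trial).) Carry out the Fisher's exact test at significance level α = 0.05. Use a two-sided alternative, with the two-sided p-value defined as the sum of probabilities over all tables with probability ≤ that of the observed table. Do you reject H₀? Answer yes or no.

Margins: r₁=14, r₂=20, c₁=12, c₂=22, n=34
p_obs = C(14,2)·C(20,10)/C(34,12); sum pmf over tables with pmf ≤ p_obs
p-value (two-sided) = 0.06623
At α=0.05: p ≥ α → fail to reject H₀

reject H₀: no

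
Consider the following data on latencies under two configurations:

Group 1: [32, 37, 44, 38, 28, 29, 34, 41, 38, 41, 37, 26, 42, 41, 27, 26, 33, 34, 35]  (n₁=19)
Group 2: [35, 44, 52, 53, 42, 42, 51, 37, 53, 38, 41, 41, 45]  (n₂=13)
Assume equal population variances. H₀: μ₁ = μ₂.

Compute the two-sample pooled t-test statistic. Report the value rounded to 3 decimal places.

x̄₁=34.895, s₁=5.724, n₁=19
x̄₂=44.154, s₂=6.243, n₂=13
s_p² = [18·5.724² + 12·6.243²]/30 = 35.2494
SE = √(s_p²·(1/19+1/13)) = 2.1370
t = (34.895−44.154)/2.1370 = -4.3328
df = 30

test statistic = -4.333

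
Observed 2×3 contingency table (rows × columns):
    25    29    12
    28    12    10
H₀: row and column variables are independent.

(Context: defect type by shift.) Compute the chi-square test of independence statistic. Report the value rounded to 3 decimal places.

test statistic = 5.294

Row totals [66, 50], col totals [53, 41, 22], n=116
χ² = (25−30.16)²/30.16 + (29−23.33)²/23.33 + (12−12.52)²/12.52 + (28−22.84)²/22.84 + (12−17.67)²/17.67 + (10−9.48)²/9.48 = 5.2942
df = 2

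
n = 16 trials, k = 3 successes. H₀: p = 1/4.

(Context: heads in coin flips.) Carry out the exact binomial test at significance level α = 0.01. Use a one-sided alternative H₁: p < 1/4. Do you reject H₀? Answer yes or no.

reject H₀: no

Exact binomial: n=16, k=3, p₀=1/4=0.2500
P(X≤3) from Σ C(n,i)·p₀^i·(1−p₀)^(n−i)
p-value (one-sided, H₁ less) = 0.40499
At α=0.01: p ≥ α → fail to reject H₀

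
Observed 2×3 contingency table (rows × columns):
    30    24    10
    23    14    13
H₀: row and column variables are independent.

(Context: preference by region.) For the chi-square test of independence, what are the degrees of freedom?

degrees of freedom = 2

df = (r−1)(c−1) = (2−1)·(3−1) = 2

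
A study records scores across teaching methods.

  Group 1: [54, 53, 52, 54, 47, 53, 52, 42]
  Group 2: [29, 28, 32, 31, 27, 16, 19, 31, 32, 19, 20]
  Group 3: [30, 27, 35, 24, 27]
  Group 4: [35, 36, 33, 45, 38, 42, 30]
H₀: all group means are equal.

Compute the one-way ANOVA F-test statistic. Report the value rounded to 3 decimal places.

Group means [50.88, 25.82, 28.60, 37.00], grand mean 35.258
SSB = Σnᵢ(x̄ᵢ−x̄)² = 3174.224; SSW = ΣΣ(x−x̄ᵢ)² = 723.711
MSB = 3174.224/3 = 1058.0747; MSW = 723.711/27 = 26.8041
F = MSB/MSW = 39.4743
df = (3, 27)

test statistic = 39.474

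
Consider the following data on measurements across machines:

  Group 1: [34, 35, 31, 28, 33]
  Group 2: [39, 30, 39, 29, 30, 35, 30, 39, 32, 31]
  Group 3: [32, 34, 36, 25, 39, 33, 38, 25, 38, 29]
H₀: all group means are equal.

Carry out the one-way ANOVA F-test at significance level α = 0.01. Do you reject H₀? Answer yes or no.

reject H₀: no

Group means [32.20, 33.40, 32.90], grand mean 32.960
SSB = Σnᵢ(x̄ᵢ−x̄)² = 4.860; SSW = ΣΣ(x−x̄ᵢ)² = 430.100
MSB = 4.860/2 = 2.4300; MSW = 430.100/22 = 19.5500
F = MSB/MSW = 0.1243
df = (2, 22)
p-value (upper-tail) = 0.88373
At α=0.01: p ≥ α → fail to reject H₀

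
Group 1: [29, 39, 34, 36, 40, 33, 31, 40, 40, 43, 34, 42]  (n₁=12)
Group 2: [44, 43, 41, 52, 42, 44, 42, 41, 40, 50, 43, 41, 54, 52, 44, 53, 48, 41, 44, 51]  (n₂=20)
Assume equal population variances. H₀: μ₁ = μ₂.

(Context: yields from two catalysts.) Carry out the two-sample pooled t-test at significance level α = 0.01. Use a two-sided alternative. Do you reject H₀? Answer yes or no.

reject H₀: yes

x̄₁=36.750, s₁=4.535, n₁=12
x̄₂=45.500, s₂=4.741, n₂=20
s_p² = [11·4.535² + 19·4.741²]/30 = 21.7750
SE = √(s_p²·(1/12+1/20)) = 1.7039
t = (36.750−45.500)/1.7039 = -5.1352
df = 30
p-value (two-sided) = 0.00002
At α=0.01: p < α → reject H₀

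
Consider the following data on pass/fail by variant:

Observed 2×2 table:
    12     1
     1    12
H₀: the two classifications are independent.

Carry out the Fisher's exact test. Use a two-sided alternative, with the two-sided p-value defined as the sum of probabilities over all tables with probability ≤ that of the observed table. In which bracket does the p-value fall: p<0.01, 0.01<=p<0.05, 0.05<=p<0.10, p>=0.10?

Margins: r₁=13, r₂=13, c₁=13, c₂=13, n=26
p_obs = C(13,12)·C(13,1)/C(26,13); sum pmf over tables with pmf ≤ p_obs
p-value (two-sided) = 0.00003
→ bracket: p<0.01

p-value bracket: p<0.01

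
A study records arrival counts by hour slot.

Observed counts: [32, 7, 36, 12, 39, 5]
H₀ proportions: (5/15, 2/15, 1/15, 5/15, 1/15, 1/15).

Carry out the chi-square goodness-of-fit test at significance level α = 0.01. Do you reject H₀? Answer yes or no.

n = 131; E_i = n·p_i = [43.67, 17.47, 8.73, 43.67, 8.73, 8.73]
χ² = (32−43.67)²/43.67 + (7−17.47)²/17.47 + (36−8.73)²/8.73 + (12−43.67)²/43.67 + (39−8.73)²/8.73 + (5−8.73)²/8.73 = 223.9733
df = 5
p-value (upper-tail) = 0.00000
At α=0.01: p < α → reject H₀

reject H₀: yes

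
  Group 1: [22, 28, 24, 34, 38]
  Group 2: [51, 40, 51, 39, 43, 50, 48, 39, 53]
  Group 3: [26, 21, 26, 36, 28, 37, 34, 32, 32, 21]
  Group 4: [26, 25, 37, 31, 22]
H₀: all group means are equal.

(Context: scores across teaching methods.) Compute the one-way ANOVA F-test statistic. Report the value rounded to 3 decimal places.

test statistic = 16.956

Group means [29.20, 46.00, 29.30, 28.20], grand mean 34.276
SSB = Σnᵢ(x̄ᵢ−x̄)² = 1798.093; SSW = ΣΣ(x−x̄ᵢ)² = 883.700
MSB = 1798.093/3 = 599.3644; MSW = 883.700/25 = 35.3480
F = MSB/MSW = 16.9561
df = (3, 25)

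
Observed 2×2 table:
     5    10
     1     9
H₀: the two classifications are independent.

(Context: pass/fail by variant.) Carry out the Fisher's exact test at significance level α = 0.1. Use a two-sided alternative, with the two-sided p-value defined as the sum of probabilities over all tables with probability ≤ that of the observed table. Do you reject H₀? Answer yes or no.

Margins: r₁=15, r₂=10, c₁=6, c₂=19, n=25
p_obs = C(15,5)·C(10,1)/C(25,6); sum pmf over tables with pmf ≤ p_obs
p-value (two-sided) = 0.34486
At α=0.1: p ≥ α → fail to reject H₀

reject H₀: no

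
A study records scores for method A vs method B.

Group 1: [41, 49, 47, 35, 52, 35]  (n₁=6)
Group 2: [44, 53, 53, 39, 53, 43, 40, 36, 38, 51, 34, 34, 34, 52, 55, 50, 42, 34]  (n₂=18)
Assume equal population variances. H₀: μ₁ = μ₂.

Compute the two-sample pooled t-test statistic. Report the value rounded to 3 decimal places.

test statistic = -0.122

x̄₁=43.167, s₁=7.278, n₁=6
x̄₂=43.611, s₂=7.883, n₂=18
s_p² = [5·7.278² + 17·7.883²]/22 = 60.0505
SE = √(s_p²·(1/6+1/18)) = 3.6530
t = (43.167−43.611)/3.6530 = -0.1217
df = 22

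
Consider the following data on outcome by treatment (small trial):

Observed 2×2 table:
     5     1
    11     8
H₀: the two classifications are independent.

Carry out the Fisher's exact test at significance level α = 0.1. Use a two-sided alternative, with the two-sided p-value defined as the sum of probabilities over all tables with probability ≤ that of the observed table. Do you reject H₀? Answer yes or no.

Margins: r₁=6, r₂=19, c₁=16, c₂=9, n=25
p_obs = C(6,5)·C(19,11)/C(25,16); sum pmf over tables with pmf ≤ p_obs
p-value (two-sided) = 0.36443
At α=0.1: p ≥ α → fail to reject H₀

reject H₀: no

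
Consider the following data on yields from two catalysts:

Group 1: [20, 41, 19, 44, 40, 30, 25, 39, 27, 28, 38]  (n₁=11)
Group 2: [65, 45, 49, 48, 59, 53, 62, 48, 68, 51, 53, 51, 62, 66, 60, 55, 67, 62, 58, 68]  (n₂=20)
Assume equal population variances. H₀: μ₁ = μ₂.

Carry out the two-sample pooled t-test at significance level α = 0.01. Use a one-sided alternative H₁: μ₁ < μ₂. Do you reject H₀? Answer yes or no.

reject H₀: yes

x̄₁=31.909, s₁=8.837, n₁=11
x̄₂=57.500, s₂=7.430, n₂=20
s_p² = [10·8.837² + 19·7.430²]/29 = 63.1003
SE = √(s_p²·(1/11+1/20)) = 2.9818
t = (31.909−57.500)/2.9818 = -8.5822
df = 29
p-value (one-sided, H₁ less) = 0.00000
At α=0.01: p < α → reject H₀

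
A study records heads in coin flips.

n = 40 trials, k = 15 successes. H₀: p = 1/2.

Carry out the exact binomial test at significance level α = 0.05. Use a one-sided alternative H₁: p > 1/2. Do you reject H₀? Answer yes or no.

reject H₀: no

Exact binomial: n=40, k=15, p₀=1/2=0.5000
P(X≥15) from Σ C(n,i)·p₀^i·(1−p₀)^(n−i)
p-value (one-sided, H₁ greater) = 0.95965
At α=0.05: p ≥ α → fail to reject H₀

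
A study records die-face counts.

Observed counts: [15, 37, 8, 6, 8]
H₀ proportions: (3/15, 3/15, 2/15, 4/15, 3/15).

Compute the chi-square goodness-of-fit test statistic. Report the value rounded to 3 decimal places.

test statistic = 46.338

n = 74; E_i = n·p_i = [14.80, 14.80, 9.87, 19.73, 14.80]
χ² = (15−14.80)²/14.80 + (37−14.80)²/14.80 + (8−9.87)²/9.87 + (6−19.73)²/19.73 + (8−14.80)²/14.80 = 46.3378
df = 4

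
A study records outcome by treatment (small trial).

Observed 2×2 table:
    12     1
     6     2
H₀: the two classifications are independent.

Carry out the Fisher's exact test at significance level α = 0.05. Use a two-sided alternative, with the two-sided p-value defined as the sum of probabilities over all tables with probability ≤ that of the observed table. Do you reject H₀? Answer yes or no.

Margins: r₁=13, r₂=8, c₁=18, c₂=3, n=21
p_obs = C(13,12)·C(8,6)/C(21,18); sum pmf over tables with pmf ≤ p_obs
p-value (two-sided) = 0.53083
At α=0.05: p ≥ α → fail to reject H₀

reject H₀: no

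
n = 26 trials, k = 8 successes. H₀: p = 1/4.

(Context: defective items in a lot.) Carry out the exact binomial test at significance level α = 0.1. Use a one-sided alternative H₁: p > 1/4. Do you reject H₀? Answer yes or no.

Exact binomial: n=26, k=8, p₀=1/4=0.2500
P(X≥8) from Σ C(n,i)·p₀^i·(1−p₀)^(n−i)
p-value (one-sided, H₁ greater) = 0.31485
At α=0.1: p ≥ α → fail to reject H₀

reject H₀: no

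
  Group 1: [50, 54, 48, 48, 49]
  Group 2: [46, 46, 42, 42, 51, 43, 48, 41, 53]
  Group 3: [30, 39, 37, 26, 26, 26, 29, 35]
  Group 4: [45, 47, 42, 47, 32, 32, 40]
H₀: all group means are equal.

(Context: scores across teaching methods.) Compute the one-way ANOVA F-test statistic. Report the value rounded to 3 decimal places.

Group means [49.80, 45.78, 31.00, 40.71], grand mean 41.172
SSB = Σnᵢ(x̄ᵢ−x̄)² = 1392.354; SSW = ΣΣ(x−x̄ᵢ)² = 615.784
MSB = 1392.354/3 = 464.1179; MSW = 615.784/25 = 24.6314
F = MSB/MSW = 18.8426
df = (3, 25)

test statistic = 18.843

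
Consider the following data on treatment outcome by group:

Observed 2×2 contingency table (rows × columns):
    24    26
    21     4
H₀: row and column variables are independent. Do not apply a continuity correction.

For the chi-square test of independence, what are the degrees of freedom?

degrees of freedom = 1

df = (r−1)(c−1) = (2−1)·(2−1) = 1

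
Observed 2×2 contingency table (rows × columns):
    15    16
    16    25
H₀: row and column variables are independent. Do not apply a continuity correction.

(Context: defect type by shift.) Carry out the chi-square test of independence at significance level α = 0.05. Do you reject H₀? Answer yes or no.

Row totals [31, 41], col totals [31, 41], n=72
χ² = (15−13.35)²/13.35 + (16−17.65)²/17.65 + (16−17.65)²/17.65 + (25−23.35)²/23.35 = 0.6312
df = 1
p-value (upper-tail) = 0.42693
At α=0.05: p ≥ α → fail to reject H₀

reject H₀: no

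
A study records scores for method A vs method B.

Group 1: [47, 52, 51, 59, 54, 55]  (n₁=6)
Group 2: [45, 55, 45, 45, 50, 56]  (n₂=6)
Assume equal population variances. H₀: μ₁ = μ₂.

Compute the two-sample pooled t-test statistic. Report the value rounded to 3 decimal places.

test statistic = 1.369

x̄₁=53.000, s₁=4.050, n₁=6
x̄₂=49.333, s₂=5.164, n₂=6
s_p² = [5·4.050² + 5·5.164²]/10 = 21.5333
SE = √(s_p²·(1/6+1/6)) = 2.6791
t = (53.000−49.333)/2.6791 = 1.3686
df = 10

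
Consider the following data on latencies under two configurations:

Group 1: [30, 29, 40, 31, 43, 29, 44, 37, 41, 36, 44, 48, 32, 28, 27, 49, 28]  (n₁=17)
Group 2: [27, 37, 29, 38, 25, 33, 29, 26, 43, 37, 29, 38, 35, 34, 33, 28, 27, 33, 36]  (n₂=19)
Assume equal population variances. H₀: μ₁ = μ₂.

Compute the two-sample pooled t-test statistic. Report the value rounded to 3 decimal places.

x̄₁=36.235, s₁=7.562, n₁=17
x̄₂=32.474, s₂=4.993, n₂=19
s_p² = [16·7.562² + 18·4.993²]/34 = 40.1116
SE = √(s_p²·(1/17+1/19)) = 2.1144
t = (36.235−32.474)/2.1144 = 1.7791
df = 34

test statistic = 1.779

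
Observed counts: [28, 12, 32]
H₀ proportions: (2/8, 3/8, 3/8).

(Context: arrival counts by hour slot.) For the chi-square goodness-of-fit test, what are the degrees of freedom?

df = k − 1 = 3 − 1 = 2

degrees of freedom = 2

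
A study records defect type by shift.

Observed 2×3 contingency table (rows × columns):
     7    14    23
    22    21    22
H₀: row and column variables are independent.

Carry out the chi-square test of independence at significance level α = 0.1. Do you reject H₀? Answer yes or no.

Row totals [44, 65], col totals [29, 35, 45], n=109
χ² = (7−11.71)²/11.71 + (14−14.13)²/14.13 + (23−18.17)²/18.17 + (22−17.29)²/17.29 + (21−20.87)²/20.87 + (22−26.83)²/26.83 = 5.3329
df = 2
p-value (upper-tail) = 0.06950
At α=0.1: p < α → reject H₀

reject H₀: yes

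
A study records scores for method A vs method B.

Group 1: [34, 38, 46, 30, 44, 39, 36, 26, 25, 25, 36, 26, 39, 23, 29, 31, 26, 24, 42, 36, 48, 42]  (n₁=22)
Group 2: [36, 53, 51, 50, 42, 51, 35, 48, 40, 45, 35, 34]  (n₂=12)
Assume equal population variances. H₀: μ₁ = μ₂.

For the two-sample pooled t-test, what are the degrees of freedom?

degrees of freedom = 32

df = n₁ + n₂ − 2 = 22 + 12 − 2 = 32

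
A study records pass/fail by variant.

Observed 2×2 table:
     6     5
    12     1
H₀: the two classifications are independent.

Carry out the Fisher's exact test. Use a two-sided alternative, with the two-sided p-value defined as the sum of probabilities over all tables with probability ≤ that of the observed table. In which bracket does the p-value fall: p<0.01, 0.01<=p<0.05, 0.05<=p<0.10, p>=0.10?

p-value bracket: 0.05<=p<0.10

Margins: r₁=11, r₂=13, c₁=18, c₂=6, n=24
p_obs = C(11,6)·C(13,12)/C(24,18); sum pmf over tables with pmf ≤ p_obs
p-value (two-sided) = 0.06080
→ bracket: 0.05<=p<0.10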